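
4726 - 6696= - 1970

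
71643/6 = 23881/2 = 11940.50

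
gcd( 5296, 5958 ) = 662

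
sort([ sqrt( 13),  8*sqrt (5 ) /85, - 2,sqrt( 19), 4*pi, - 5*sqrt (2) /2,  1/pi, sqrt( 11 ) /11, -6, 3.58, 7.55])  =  [  -  6, - 5*sqrt(2) /2, -2, 8*sqrt(5) /85, sqrt(11)/11,1/pi,3.58, sqrt( 13 ), sqrt (19 ),  7.55, 4* pi ]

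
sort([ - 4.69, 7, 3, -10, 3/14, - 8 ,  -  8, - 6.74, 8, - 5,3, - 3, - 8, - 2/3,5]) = [ - 10,  -  8, - 8, - 8  ,- 6.74, - 5, - 4.69,-3, - 2/3,3/14,3 , 3,5 , 7,8] 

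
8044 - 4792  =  3252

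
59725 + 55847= 115572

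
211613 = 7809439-7597826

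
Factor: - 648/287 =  - 2^3*  3^4*7^(-1) * 41^ (-1 )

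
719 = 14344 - 13625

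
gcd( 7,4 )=1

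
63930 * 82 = 5242260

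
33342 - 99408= - 66066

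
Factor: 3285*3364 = 11050740 = 2^2*3^2*5^1 *29^2*73^1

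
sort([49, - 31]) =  [ - 31,49 ] 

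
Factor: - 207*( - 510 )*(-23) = - 2^1*3^3*5^1 *17^1*23^2 =- 2428110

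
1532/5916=383/1479 = 0.26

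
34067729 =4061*8389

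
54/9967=54/9967 = 0.01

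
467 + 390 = 857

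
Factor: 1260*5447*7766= 2^3*3^2*5^1*7^1 *11^1 * 13^1 * 353^1*419^1 = 53299766520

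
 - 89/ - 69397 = 89/69397= 0.00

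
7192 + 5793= 12985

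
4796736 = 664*7224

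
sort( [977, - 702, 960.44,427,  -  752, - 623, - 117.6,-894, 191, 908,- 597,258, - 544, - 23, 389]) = [ - 894, - 752, - 702, - 623, - 597,-544, - 117.6, - 23, 191,  258, 389, 427,908,  960.44,977 ]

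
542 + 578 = 1120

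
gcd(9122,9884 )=2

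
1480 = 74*20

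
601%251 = 99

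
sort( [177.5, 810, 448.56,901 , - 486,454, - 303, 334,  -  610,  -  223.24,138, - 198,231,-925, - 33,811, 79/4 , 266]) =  [ - 925, - 610,- 486, - 303, - 223.24 , - 198, - 33,79/4, 138, 177.5,  231, 266,334,448.56,454, 810 , 811,901]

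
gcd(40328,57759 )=1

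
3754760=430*8732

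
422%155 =112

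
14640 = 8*1830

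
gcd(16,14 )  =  2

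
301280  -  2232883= - 1931603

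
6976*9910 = 69132160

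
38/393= 38/393=0.10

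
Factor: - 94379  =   - 94379^1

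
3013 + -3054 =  - 41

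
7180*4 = 28720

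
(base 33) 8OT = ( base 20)13gd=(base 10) 9533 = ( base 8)22475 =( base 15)2C58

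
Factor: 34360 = 2^3*5^1*859^1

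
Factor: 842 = 2^1*421^1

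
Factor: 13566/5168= 2^ ( - 3) * 3^1*7^1 =21/8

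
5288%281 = 230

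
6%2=0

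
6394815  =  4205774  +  2189041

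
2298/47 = 2298/47 = 48.89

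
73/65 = 73/65= 1.12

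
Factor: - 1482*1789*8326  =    -  2^2*3^1 * 13^1*19^1*23^1*181^1*1789^1  =  -  22074707148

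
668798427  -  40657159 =628141268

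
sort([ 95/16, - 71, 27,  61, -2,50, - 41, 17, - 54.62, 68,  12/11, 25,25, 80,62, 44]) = [ - 71, - 54.62, - 41, - 2,12/11, 95/16, 17,25, 25, 27, 44,50, 61, 62, 68,80]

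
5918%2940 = 38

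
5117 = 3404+1713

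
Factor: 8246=2^1*7^1*19^1 *31^1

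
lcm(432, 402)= 28944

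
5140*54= 277560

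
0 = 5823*0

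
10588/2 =5294= 5294.00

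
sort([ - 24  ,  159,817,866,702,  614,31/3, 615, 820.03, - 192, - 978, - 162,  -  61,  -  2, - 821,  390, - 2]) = [ - 978, - 821 , - 192, - 162, - 61, - 24, - 2, - 2,31/3, 159, 390, 614, 615,702,817, 820.03 , 866 ] 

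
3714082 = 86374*43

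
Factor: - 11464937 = -11^1*1042267^1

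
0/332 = 0 = 0.00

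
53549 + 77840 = 131389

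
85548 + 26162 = 111710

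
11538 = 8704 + 2834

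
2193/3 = 731 = 731.00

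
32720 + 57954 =90674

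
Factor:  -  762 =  - 2^1*3^1 * 127^1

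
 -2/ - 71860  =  1/35930 =0.00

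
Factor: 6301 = 6301^1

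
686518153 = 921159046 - 234640893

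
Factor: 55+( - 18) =37^1 = 37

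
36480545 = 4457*8185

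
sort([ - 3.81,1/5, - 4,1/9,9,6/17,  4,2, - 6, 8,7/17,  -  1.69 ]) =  [ - 6, - 4 ,-3.81,-1.69,1/9, 1/5,6/17,7/17,2, 4,8 , 9] 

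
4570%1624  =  1322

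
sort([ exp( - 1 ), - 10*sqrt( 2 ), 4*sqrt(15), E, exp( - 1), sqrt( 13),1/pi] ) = [ - 10*sqrt(2), 1/pi, exp( - 1 ), exp( - 1), E,sqrt( 13), 4*sqrt (15) ]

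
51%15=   6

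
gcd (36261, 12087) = 12087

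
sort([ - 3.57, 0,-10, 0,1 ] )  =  [ - 10,-3.57, 0, 0,1] 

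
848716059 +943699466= 1792415525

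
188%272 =188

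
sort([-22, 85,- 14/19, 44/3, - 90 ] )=[  -  90,-22, - 14/19,44/3, 85 ] 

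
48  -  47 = 1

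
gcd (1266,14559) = 633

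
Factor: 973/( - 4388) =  - 2^(-2)*7^1*139^1*1097^( - 1 )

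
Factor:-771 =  - 3^1*  257^1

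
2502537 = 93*26909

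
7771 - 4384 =3387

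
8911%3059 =2793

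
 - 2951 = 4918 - 7869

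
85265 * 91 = 7759115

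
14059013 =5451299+8607714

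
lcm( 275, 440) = 2200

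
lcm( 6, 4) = 12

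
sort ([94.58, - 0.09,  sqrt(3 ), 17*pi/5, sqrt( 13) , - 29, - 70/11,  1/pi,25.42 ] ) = [- 29, -70/11 , - 0.09,1/pi , sqrt( 3 ),sqrt (13), 17*pi/5, 25.42 , 94.58]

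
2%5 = 2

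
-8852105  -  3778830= - 12630935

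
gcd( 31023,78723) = 9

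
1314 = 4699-3385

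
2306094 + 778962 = 3085056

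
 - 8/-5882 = 4/2941 = 0.00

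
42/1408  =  21/704 = 0.03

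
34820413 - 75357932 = -40537519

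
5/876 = 5/876 = 0.01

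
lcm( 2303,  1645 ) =11515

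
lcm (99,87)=2871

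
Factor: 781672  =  2^3 *199^1*491^1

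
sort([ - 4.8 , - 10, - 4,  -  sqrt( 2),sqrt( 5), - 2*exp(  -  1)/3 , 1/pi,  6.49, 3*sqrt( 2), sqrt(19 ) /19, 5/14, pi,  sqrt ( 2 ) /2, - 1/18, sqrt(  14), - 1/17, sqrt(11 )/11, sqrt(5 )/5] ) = [ - 10, - 4.8,-4, - sqrt(2),-2* exp ( - 1)/3, - 1/17, - 1/18, sqrt( 19) /19, sqrt( 11 ) /11, 1/pi,  5/14, sqrt(5)/5,sqrt( 2 ) /2,sqrt(5), pi, sqrt ( 14 ), 3*sqrt( 2 ), 6.49] 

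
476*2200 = 1047200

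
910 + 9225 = 10135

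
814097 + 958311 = 1772408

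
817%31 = 11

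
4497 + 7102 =11599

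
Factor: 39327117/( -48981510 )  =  -2^( - 1)*3^(-5)*5^( - 1 )  *  131^1*6719^(- 1)*100069^1= -13109039/16327170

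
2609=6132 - 3523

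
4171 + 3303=7474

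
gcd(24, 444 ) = 12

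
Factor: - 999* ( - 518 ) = 2^1*3^3*7^1*37^2 = 517482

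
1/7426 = 1/7426 = 0.00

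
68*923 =62764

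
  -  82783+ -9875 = - 92658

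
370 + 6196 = 6566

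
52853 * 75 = 3963975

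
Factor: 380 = 2^2*5^1*19^1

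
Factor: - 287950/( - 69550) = 107^( - 1 )*443^1 = 443/107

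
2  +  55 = 57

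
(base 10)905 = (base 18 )2e5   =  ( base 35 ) PU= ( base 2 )1110001001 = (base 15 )405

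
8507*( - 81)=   -  689067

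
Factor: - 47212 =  - 2^2 *11^1*29^1*37^1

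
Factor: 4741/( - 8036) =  - 2^( - 2)*7^( - 2) * 11^1*41^(-1)*431^1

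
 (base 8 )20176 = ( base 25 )D7I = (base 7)33152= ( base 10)8318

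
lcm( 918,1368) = 69768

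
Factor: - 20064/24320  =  -33/40 = - 2^( - 3)*3^1 * 5^( - 1 )*11^1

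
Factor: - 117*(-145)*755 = 12808575=3^2 * 5^2*13^1 * 29^1 * 151^1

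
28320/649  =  43 + 7/11 = 43.64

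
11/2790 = 11/2790  =  0.00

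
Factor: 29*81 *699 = 1641951=3^5*29^1 * 233^1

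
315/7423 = 315/7423 = 0.04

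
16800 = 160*105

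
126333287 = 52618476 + 73714811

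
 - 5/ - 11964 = 5/11964= 0.00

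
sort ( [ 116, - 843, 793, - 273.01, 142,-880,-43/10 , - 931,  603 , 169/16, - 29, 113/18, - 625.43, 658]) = [-931, - 880, - 843, - 625.43, - 273.01, - 29, - 43/10, 113/18,169/16,116, 142, 603, 658,793] 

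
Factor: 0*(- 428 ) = 0 = 0^1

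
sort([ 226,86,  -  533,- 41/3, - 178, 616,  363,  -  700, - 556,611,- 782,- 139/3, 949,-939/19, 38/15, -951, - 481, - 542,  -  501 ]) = [ - 951,  -  782,  -  700,-556,-542, -533, -501, - 481, - 178,-939/19,-139/3,  -  41/3,38/15, 86, 226,363,611, 616,949 ] 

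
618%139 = 62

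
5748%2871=6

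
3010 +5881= 8891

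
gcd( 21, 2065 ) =7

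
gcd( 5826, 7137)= 3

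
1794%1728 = 66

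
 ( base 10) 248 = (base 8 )370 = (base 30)88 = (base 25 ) 9n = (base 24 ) a8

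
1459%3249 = 1459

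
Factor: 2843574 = 2^1*3^1* 473929^1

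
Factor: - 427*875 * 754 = - 2^1*5^3*7^2* 13^1*29^1 *61^1 = - 281713250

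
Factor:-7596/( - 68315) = 2^2*3^2 * 5^(-1 )* 13^( - 1 )*211^1 * 1051^(-1 )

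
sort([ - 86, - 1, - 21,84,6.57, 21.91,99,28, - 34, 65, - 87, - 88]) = [ - 88, - 87, - 86, - 34,-21,-1, 6.57,21.91,28, 65, 84,  99 ]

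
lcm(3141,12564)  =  12564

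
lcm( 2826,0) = 0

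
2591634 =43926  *59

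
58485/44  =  58485/44 = 1329.20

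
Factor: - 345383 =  - 569^1*607^1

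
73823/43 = 73823/43 =1716.81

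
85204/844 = 21301/211= 100.95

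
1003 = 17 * 59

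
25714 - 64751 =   -  39037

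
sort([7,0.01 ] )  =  [0.01, 7]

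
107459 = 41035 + 66424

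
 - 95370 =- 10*9537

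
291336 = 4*72834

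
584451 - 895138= - 310687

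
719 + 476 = 1195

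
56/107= 56/107 =0.52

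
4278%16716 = 4278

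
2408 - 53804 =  - 51396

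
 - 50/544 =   -  1 + 247/272 = -  0.09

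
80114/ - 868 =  - 93 + 305/434  =  -92.30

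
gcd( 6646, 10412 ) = 2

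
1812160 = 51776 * 35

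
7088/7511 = 7088/7511 = 0.94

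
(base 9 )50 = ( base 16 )2D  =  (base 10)45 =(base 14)33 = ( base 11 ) 41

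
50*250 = 12500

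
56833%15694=9751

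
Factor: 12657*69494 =2^1*3^1  *4219^1 * 34747^1 = 879585558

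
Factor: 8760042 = 2^1 * 3^3*31^1 * 5233^1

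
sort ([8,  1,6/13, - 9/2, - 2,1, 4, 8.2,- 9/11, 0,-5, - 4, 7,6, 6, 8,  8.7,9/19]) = [  -  5, - 9/2,  -  4,-2, - 9/11, 0, 6/13, 9/19, 1, 1,4, 6, 6,7,8 , 8,8.2, 8.7]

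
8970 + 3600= 12570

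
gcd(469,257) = 1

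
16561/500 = 33 + 61/500 = 33.12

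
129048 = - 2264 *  ( - 57)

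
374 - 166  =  208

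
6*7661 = 45966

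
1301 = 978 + 323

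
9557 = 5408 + 4149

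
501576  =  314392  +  187184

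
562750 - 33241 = 529509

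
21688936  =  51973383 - 30284447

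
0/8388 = 0 = 0.00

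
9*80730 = 726570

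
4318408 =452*9554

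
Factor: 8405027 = 563^1*14929^1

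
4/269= 4/269 = 0.01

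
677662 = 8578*79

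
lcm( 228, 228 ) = 228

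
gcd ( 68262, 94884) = 6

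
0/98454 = 0 = 0.00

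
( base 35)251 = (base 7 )10441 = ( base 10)2626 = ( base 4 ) 221002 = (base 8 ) 5102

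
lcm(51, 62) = 3162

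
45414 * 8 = 363312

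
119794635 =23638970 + 96155665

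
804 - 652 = 152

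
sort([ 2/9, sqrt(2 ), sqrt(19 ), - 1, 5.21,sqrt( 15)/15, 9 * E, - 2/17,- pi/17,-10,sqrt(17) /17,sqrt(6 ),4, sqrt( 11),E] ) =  [ - 10, - 1, - pi/17,  -  2/17 , 2/9,sqrt(17 ) /17,sqrt(15 )/15, sqrt (2 ),sqrt(6 ),E,sqrt(11 ),4,sqrt ( 19),5.21 , 9*E ]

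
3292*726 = 2389992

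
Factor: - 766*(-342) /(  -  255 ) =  - 87324/85 = - 2^2* 3^1*5^ ( - 1)*17^(  -  1)*  19^1*383^1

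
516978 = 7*73854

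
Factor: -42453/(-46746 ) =2^( -1)*7^( - 2)*89^1 = 89/98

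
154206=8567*18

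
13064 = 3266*4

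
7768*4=31072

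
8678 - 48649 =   -  39971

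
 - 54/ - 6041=54/6041= 0.01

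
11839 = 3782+8057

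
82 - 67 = 15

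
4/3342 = 2/1671= 0.00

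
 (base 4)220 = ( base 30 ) 1A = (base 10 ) 40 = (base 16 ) 28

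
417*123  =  51291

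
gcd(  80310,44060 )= 10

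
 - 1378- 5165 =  -6543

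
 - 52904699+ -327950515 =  - 380855214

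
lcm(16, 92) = 368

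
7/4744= 7/4744 = 0.00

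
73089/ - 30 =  - 24363/10 = -2436.30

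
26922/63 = 1282/3= 427.33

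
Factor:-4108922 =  - 2^1*619^1*3319^1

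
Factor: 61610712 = 2^3*3^1*2567113^1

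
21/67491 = 7/22497 = 0.00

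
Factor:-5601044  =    -  2^2*1400261^1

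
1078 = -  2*( - 539 )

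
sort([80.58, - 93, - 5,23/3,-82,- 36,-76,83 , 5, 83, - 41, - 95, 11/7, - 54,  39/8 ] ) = [ - 95 ,-93,-82,-76,-54, - 41, - 36, - 5,11/7,39/8, 5,  23/3 , 80.58, 83 , 83]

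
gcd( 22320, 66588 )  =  372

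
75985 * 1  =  75985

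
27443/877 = 31 + 256/877 = 31.29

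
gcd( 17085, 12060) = 1005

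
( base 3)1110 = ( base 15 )29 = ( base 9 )43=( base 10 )39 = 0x27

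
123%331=123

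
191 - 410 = - 219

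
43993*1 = 43993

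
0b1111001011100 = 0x1E5C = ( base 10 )7772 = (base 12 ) 45b8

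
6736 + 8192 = 14928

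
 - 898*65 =-58370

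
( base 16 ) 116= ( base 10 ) 278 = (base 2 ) 100010110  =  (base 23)c2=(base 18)f8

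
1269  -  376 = 893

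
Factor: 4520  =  2^3*5^1*113^1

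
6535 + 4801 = 11336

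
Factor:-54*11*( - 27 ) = 16038=2^1*3^6*11^1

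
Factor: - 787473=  - 3^2*59^1 * 1483^1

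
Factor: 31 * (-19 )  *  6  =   - 3534= - 2^1* 3^1*19^1* 31^1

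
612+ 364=976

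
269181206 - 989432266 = - 720251060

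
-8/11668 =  - 1 + 2915/2917 = - 0.00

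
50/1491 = 50/1491 = 0.03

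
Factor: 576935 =5^1*19^1*6073^1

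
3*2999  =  8997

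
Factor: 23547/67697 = 3^1*7^( - 1 )*19^(-1) * 47^1*167^1*509^(-1 )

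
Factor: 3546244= 2^2 * 13^1*47^1*1451^1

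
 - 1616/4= - 404   =  - 404.00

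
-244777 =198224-443001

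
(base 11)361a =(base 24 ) 85c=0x1284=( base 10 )4740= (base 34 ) 43e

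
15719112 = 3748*4194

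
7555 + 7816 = 15371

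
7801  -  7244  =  557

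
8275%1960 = 435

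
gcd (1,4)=1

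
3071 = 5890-2819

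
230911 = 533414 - 302503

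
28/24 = 1 + 1/6 = 1.17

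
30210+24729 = 54939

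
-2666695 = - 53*50315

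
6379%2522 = 1335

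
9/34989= 3/11663 = 0.00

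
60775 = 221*275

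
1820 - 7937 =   -  6117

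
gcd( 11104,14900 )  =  4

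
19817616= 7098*2792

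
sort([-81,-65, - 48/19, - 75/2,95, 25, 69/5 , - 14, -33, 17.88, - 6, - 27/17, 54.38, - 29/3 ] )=[ - 81, - 65, - 75/2, - 33, - 14,  -  29/3, - 6, - 48/19, - 27/17,  69/5, 17.88, 25, 54.38,  95 ] 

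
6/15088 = 3/7544 = 0.00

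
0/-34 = 0/1 = - 0.00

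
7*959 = 6713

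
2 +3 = 5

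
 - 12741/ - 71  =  12741/71  =  179.45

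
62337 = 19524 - - 42813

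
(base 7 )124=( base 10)67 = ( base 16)43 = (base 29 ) 29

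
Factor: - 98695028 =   -  2^2 * 24673757^1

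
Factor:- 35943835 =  - 5^1*37^1*97^1 *2003^1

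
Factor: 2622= 2^1*3^1 * 19^1 * 23^1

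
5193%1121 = 709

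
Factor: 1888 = 2^5*59^1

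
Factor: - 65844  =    -  2^2*3^2*31^1*59^1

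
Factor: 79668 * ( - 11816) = - 941357088= - 2^5 * 3^2 * 7^1*211^1 *2213^1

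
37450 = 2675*14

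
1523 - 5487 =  - 3964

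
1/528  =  1/528 = 0.00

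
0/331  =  0 = 0.00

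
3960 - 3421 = 539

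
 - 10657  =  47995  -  58652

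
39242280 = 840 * 46717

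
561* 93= 52173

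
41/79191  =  41/79191  =  0.00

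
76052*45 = 3422340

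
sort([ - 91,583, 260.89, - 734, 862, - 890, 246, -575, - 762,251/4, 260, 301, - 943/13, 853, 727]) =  [-890, - 762, - 734, - 575, - 91, - 943/13, 251/4, 246, 260, 260.89, 301, 583 , 727,853, 862]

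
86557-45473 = 41084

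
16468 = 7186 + 9282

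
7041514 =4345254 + 2696260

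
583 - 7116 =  - 6533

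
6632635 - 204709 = 6427926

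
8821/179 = 49 + 50/179 = 49.28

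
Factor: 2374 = 2^1 * 1187^1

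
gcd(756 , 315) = 63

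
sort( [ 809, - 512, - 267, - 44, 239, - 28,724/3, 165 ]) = [ - 512, - 267, - 44, - 28,165,  239 , 724/3, 809]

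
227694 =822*277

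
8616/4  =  2154 = 2154.00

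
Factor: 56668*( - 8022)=  -  2^3*3^1*7^1*31^1*191^1 * 457^1  =  - 454590696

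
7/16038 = 7/16038  =  0.00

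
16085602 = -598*( - 26899)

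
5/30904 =5/30904 = 0.00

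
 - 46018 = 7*( - 6574) 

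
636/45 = 212/15= 14.13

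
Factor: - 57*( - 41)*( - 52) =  - 2^2*3^1*13^1*19^1*41^1 = - 121524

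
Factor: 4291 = 7^1* 613^1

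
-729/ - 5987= 729/5987=0.12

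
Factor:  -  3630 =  -2^1* 3^1*5^1*11^2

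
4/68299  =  4/68299 = 0.00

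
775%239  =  58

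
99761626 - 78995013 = 20766613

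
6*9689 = 58134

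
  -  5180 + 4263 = - 917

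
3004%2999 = 5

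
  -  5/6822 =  - 1 + 6817/6822 = -0.00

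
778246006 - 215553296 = 562692710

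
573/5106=191/1702=0.11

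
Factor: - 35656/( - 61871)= 2^3*4457^1*61871^(-1) 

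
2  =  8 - 6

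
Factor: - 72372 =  - 2^2 * 3^1*37^1*163^1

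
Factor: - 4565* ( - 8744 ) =39916360 = 2^3  *  5^1*11^1*83^1*1093^1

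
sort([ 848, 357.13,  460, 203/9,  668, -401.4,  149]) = [ - 401.4,203/9,  149,357.13,460, 668, 848 ]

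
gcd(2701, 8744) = 1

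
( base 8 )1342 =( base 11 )611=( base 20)1GI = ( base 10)738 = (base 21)1e3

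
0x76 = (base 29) 42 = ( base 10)118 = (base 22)58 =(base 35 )3D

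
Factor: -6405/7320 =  - 2^ ( - 3)*7^1 = - 7/8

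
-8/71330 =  - 1 + 35661/35665 = -  0.00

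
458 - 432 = 26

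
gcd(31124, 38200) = 4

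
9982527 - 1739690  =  8242837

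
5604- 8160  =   - 2556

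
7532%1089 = 998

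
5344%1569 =637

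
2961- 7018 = -4057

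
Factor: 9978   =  2^1 * 3^1*1663^1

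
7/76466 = 7/76466  =  0.00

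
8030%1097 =351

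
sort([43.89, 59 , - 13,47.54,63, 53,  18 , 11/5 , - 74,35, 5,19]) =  [-74,-13, 11/5, 5, 18,19,35,43.89 , 47.54, 53,59,63 ]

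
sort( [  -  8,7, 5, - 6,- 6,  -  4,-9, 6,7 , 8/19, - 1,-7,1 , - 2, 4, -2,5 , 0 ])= [ - 9,-8, - 7,-6, - 6 ,-4  ,-2, - 2,-1,0,8/19,1, 4, 5,5,6,7, 7 ]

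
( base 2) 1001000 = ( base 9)80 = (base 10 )72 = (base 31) 2a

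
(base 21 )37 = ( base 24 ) 2m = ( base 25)2K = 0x46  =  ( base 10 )70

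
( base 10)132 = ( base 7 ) 246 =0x84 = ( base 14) 96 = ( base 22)60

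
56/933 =56/933 = 0.06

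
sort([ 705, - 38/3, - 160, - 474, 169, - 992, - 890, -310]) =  [ - 992,  -  890,  -  474, - 310, - 160, - 38/3, 169 , 705 ] 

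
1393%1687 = 1393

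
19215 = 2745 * 7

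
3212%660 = 572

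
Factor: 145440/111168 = 2^( - 1 )*5^1*101^1*193^( - 1 )= 505/386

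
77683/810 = 77683/810 = 95.90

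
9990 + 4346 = 14336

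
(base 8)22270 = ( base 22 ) J96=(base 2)10010010111000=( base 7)36256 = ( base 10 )9400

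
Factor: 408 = 2^3*3^1*17^1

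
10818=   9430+1388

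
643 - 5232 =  - 4589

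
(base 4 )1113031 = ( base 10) 5581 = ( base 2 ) 1010111001101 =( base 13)2704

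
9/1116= 1/124= 0.01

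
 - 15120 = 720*(-21) 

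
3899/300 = 3899/300= 13.00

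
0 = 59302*0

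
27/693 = 3/77 = 0.04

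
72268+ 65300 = 137568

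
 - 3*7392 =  - 22176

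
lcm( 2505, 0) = 0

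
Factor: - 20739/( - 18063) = 31/27 = 3^( - 3 )*31^1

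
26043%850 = 543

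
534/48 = 11  +  1/8 = 11.12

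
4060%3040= 1020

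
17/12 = 17/12=1.42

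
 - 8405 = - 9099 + 694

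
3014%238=158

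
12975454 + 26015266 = 38990720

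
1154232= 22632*51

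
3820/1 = 3820 = 3820.00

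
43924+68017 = 111941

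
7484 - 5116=2368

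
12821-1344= 11477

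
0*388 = 0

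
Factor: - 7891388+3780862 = - 2^1*7^1*47^1*6247^1 = - 4110526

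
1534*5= 7670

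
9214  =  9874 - 660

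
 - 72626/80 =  - 36313/40 = - 907.83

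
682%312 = 58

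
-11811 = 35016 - 46827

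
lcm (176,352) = 352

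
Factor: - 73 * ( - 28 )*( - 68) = -2^4 * 7^1*17^1 * 73^1  =  - 138992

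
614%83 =33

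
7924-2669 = 5255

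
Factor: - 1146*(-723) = 828558 = 2^1*3^2*191^1*241^1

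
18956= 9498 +9458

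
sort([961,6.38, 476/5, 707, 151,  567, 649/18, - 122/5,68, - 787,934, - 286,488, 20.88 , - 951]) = [ - 951, - 787, - 286, - 122/5,6.38,20.88,649/18,68,476/5, 151,488,567, 707, 934,961]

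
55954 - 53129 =2825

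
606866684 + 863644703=1470511387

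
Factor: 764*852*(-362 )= -2^5*3^1*  71^1 * 181^1*191^1 = -235635936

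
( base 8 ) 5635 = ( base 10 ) 2973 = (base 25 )4IN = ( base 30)393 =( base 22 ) 633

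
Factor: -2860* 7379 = -2^2*5^1*11^1 * 13^1*47^1*157^1 = - 21103940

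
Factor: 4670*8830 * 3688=152078736800=2^5*5^2*461^1 * 467^1*883^1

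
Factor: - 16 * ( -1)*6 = 96 = 2^5*3^1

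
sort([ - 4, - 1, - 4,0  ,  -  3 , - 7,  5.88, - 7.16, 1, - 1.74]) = [-7.16, - 7, - 4, - 4,-3, - 1.74,  -  1 , 0, 1,  5.88]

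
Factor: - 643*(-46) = 2^1*23^1*643^1 = 29578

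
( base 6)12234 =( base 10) 1822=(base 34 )1jk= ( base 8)3436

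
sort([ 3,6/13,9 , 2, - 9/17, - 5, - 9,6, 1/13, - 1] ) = [-9, - 5,-1, - 9/17, 1/13,6/13,2, 3, 6  ,  9 ] 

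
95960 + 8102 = 104062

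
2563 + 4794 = 7357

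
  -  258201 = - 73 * 3537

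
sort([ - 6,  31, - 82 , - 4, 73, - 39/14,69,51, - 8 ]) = [ - 82,-8, -6 ,  -  4, - 39/14, 31,51, 69, 73] 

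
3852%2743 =1109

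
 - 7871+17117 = 9246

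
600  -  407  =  193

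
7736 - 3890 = 3846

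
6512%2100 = 212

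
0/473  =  0 = 0.00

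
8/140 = 2/35 = 0.06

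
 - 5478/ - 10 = 547 + 4/5 = 547.80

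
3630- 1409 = 2221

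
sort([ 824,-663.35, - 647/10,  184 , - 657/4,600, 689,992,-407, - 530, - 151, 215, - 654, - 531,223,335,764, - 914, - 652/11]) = [ - 914,-663.35, - 654 , - 531, - 530, - 407,  -  657/4 , - 151 , - 647/10, - 652/11,184,215,223, 335,600 , 689,764,824,992]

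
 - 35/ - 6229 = 35/6229 = 0.01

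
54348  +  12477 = 66825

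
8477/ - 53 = -8477/53 = - 159.94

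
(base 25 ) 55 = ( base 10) 130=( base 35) 3p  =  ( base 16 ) 82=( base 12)aa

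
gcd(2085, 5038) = 1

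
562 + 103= 665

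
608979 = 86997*7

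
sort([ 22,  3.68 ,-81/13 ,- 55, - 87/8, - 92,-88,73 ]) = [ - 92, - 88, - 55, - 87/8,-81/13,  3.68,22, 73] 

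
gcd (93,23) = 1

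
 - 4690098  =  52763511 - 57453609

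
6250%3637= 2613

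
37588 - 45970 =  - 8382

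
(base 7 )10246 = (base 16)9e5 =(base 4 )213211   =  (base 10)2533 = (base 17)8D0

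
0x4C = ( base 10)76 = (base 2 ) 1001100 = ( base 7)136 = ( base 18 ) 44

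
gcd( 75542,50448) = 2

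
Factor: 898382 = 2^1*17^1*26423^1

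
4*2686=10744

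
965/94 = 10 +25/94  =  10.27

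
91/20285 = 91/20285 = 0.00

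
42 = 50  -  8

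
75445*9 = 679005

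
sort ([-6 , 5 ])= [ - 6,5]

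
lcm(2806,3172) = 72956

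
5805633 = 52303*111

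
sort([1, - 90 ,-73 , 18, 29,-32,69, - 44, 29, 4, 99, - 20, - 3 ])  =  [ -90, - 73, - 44,  -  32, - 20,-3,  1, 4, 18, 29  ,  29, 69, 99]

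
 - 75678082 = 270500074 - 346178156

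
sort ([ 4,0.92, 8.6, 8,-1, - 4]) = [ - 4, - 1,0.92, 4,8, 8.6]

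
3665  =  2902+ 763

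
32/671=32/671 = 0.05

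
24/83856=1/3494= 0.00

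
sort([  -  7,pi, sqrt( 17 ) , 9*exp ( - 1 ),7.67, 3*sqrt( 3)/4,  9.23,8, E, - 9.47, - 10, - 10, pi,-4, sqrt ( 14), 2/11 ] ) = [ - 10, - 10, - 9.47, - 7, - 4, 2/11, 3*sqrt(3)/4, E, pi, pi, 9*exp ( - 1 ), sqrt(14 ), sqrt( 17 ),7.67 , 8, 9.23]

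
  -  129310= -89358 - 39952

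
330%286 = 44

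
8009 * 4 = 32036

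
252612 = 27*9356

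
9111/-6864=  - 2 + 1539/2288 = -  1.33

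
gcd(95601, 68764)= 1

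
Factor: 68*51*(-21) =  - 2^2*3^2*7^1*17^2 = - 72828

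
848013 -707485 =140528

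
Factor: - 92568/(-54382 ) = 46284/27191 = 2^2  *3^1*7^1*19^1*29^1*27191^( -1)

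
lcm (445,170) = 15130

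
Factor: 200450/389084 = 2^ (  -  1)*5^2*19^1* 461^( - 1) = 475/922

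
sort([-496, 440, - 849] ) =[ - 849, - 496,440] 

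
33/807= 11/269 = 0.04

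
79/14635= 79/14635 = 0.01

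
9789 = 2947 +6842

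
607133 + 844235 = 1451368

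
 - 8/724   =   - 1+179/181 = - 0.01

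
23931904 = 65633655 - 41701751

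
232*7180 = 1665760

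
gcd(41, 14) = 1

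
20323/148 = 20323/148 = 137.32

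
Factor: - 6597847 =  - 6597847^1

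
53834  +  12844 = 66678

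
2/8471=2/8471 = 0.00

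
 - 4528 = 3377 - 7905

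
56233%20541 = 15151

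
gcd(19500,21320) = 260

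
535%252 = 31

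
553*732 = 404796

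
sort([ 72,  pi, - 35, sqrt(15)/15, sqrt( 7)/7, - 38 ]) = [ - 38, - 35,  sqrt(15)/15,sqrt( 7)/7,pi, 72 ]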